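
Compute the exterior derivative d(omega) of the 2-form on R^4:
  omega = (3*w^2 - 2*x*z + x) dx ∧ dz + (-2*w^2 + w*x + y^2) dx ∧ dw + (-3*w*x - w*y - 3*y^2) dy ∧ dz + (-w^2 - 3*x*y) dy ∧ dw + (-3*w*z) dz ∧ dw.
d(omega) = (6*w) dx ∧ dz ∧ dw + (-5*y) dx ∧ dy ∧ dw + (-3*w) dx ∧ dy ∧ dz + (-3*x - y) dy ∧ dz ∧ dw

For a 2-form omega = sum_{i<j} g_{ij} dx_i ∧ dx_j, the exterior derivative is
  d(omega) = sum_{i<j} d(g_{ij}) ∧ dx_i ∧ dx_j = sum_{i<j, k} (∂g_{ij}/∂x_k) dx_k ∧ dx_i ∧ dx_j.
Expand each term, using dx_k ∧ dx_i ∧ dx_j = sgn(permutation) dx_{(a)} ∧ dx_{(b)} ∧ dx_{(c)} with (a < b < c) sorted:
  d(3*w^2 - 2*x*z + x) includes (∂/∂w)(3*w^2 - 2*x*z + x) dw = (6*w) dw, which multiplied by dx ∧ dz gives (6*w) dx ∧ dz ∧ dw
  d(-2*w^2 + w*x + y^2) includes (∂/∂y)(-2*w^2 + w*x + y^2) dy = (2*y) dy, which multiplied by dx ∧ dw gives (-2*y) dx ∧ dy ∧ dw
  d(-3*w*x - w*y - 3*y^2) includes (∂/∂x)(-3*w*x - w*y - 3*y^2) dx = (-3*w) dx, which multiplied by dy ∧ dz gives (-3*w) dx ∧ dy ∧ dz
  d(-3*w*x - w*y - 3*y^2) includes (∂/∂w)(-3*w*x - w*y - 3*y^2) dw = (-3*x - y) dw, which multiplied by dy ∧ dz gives (-3*x - y) dy ∧ dz ∧ dw
  d(-w^2 - 3*x*y) includes (∂/∂x)(-w^2 - 3*x*y) dx = (-3*y) dx, which multiplied by dy ∧ dw gives (-3*y) dx ∧ dy ∧ dw
Collecting like 3-forms: d(omega) = (6*w) dx ∧ dz ∧ dw + (-5*y) dx ∧ dy ∧ dw + (-3*w) dx ∧ dy ∧ dz + (-3*x - y) dy ∧ dz ∧ dw.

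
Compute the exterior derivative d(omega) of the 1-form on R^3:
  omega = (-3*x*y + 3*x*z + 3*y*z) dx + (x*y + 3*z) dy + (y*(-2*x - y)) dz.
d(omega) = (3*x + y - 3*z) dx ∧ dy + (-3*x - 5*y) dx ∧ dz + (-2*x - 2*y - 3) dy ∧ dz

For a 1-form omega = sum_i f_i dx_i, the exterior derivative is
  d(omega) = sum_{i < j} (∂f_j/∂x_i - ∂f_i/∂x_j) dx_i ∧ dx_j.
  coefficient of dx ∧ dy: ∂f_2/∂x - ∂f_1/∂y = ∂(x*y + 3*z)/∂x - ∂(-3*x*y + 3*x*z + 3*y*z)/∂y = 3*x + y - 3*z
  coefficient of dx ∧ dz: ∂f_3/∂x - ∂f_1/∂z = ∂(y*(-2*x - y))/∂x - ∂(-3*x*y + 3*x*z + 3*y*z)/∂z = -3*x - 5*y
  coefficient of dy ∧ dz: ∂f_3/∂y - ∂f_2/∂z = ∂(y*(-2*x - y))/∂y - ∂(x*y + 3*z)/∂z = -2*x - 2*y - 3
Assembling: d(omega) = (3*x + y - 3*z) dx ∧ dy + (-3*x - 5*y) dx ∧ dz + (-2*x - 2*y - 3) dy ∧ dz.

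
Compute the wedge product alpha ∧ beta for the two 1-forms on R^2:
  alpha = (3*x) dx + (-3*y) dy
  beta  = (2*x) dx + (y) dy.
alpha ∧ beta = (9*x*y) dx ∧ dy

Distribute the wedge, using dx_i ∧ dx_j = -dx_j ∧ dx_i and dx_i ∧ dx_i = 0. For each pair (i, j) with i < j, the coefficient of dx_i ∧ dx_j in alpha ∧ beta is (alpha_i * beta_j - alpha_j * beta_i). Collecting: alpha ∧ beta = (9*x*y) dx ∧ dy.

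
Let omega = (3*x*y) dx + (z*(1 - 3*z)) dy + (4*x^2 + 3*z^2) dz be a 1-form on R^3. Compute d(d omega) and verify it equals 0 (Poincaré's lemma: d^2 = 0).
d(d omega) = 0

Step 1: d omega = sum_{i<j} (∂f_j/∂x_i - ∂f_i/∂x_j) dx_i ∧ dx_j:
  coeff of dx ∧ dy: -3*x
  coeff of dx ∧ dz: 8*x
  coeff of dy ∧ dz: 6*z - 1
Step 2: Apply d again to each 2-form coefficient. The only possible 3-form in R^3 is dx ∧ dy ∧ dz, with coefficient
  ∂(coeff of dy∧dz)/∂x - ∂(coeff of dx∧dz)/∂y + ∂(coeff of dx∧dy)/∂z
  = ∂/∂x (6*z - 1) - ∂/∂y (8*x) + ∂/∂z (-3*x).
Each of these terms simplifies to sums of mixed partials that cancel in pairs. The result is 0 (by equality of mixed partials for smooth functions — Schwarz / Clairaut).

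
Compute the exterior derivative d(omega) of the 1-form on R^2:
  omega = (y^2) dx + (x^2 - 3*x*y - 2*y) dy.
d(omega) = (2*x - 5*y) dx ∧ dy

For a 1-form omega = sum_i f_i dx_i, the exterior derivative is
  d(omega) = sum_{i < j} (∂f_j/∂x_i - ∂f_i/∂x_j) dx_i ∧ dx_j.
  coefficient of dx ∧ dy: ∂f_2/∂x - ∂f_1/∂y = ∂(x^2 - 3*x*y - 2*y)/∂x - ∂(y^2)/∂y = 2*x - 5*y
Assembling: d(omega) = (2*x - 5*y) dx ∧ dy.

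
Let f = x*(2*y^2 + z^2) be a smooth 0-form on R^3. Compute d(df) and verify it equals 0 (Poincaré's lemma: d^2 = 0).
d(df) = 0

Step 1: df = sum_i (∂f/∂x_i) dx_i = (2*y^2 + z^2) dx + (4*x*y) dy + (2*x*z) dz.
Step 2: Apply d again. Using the 1-form formula, the coefficient of dx ∧ dy in d(df) is ∂^2 f/∂x ∂y - ∂^2 f/∂y ∂x = (4*y) - (4*y) = 0 (equality of mixed partials for smooth f).
Similarly for dx ∧ dz and dy ∧ dz — all coefficients vanish. So d(df) = 0.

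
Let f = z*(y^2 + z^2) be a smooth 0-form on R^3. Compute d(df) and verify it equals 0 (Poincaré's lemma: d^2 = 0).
d(df) = 0

Step 1: df = sum_i (∂f/∂x_i) dx_i = (0) dx + (2*y*z) dy + (y^2 + 3*z^2) dz.
Step 2: Apply d again. Using the 1-form formula, the coefficient of dx ∧ dy in d(df) is ∂^2 f/∂x ∂y - ∂^2 f/∂y ∂x = (0) - (0) = 0 (equality of mixed partials for smooth f).
Similarly for dx ∧ dz and dy ∧ dz — all coefficients vanish. So d(df) = 0.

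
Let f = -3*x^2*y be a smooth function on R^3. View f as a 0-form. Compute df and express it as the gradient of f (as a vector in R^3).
df = (-6*x*y) dx + (-3*x^2) dy + (0) dz; grad f = (-6*x*y, -3*x^2, 0)

For a 0-form f, d f = (∂f/∂x) dx + (∂f/∂y) dy + (∂f/∂z) dz. The components of the vector representation are exactly the entries of grad f in Cartesian coordinates:
  ∂f/∂x = -6*x*y
  ∂f/∂y = -3*x^2
  ∂f/∂z = 0.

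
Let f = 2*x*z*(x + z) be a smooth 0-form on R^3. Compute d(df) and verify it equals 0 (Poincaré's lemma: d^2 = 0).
d(df) = 0

Step 1: df = sum_i (∂f/∂x_i) dx_i = (2*z*(2*x + z)) dx + (0) dy + (2*x*(x + 2*z)) dz.
Step 2: Apply d again. Using the 1-form formula, the coefficient of dx ∧ dy in d(df) is ∂^2 f/∂x ∂y - ∂^2 f/∂y ∂x = (0) - (0) = 0 (equality of mixed partials for smooth f).
Similarly for dx ∧ dz and dy ∧ dz — all coefficients vanish. So d(df) = 0.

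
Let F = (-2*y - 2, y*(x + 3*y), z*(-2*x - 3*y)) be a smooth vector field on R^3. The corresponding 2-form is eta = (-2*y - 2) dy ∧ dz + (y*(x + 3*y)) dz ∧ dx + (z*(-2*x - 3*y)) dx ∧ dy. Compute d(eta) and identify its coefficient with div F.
d(eta) = (-x + 3*y) dx ∧ dy ∧ dz; div F = -x + 3*y

For a 2-form in R^3 of the form above, applying d gives a 3-form with coefficient ∂P/∂x + ∂Q/∂y + ∂R/∂z:
  ∂P/∂x = 0
  ∂Q/∂y = x + 6*y
  ∂R/∂z = -2*x - 3*y
Sum = -x + 3*y, which is exactly div F.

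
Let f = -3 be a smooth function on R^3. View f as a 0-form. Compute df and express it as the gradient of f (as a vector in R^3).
df = (0) dx + (0) dy + (0) dz; grad f = (0, 0, 0)

For a 0-form f, d f = (∂f/∂x) dx + (∂f/∂y) dy + (∂f/∂z) dz. The components of the vector representation are exactly the entries of grad f in Cartesian coordinates:
  ∂f/∂x = 0
  ∂f/∂y = 0
  ∂f/∂z = 0.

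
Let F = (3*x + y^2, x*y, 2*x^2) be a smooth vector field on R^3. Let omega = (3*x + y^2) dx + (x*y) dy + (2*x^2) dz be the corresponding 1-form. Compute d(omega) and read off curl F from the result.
d(omega) = (0) dy ∧ dz + (-4*x) dz ∧ dx + (-y) dx ∧ dy; curl F = (0, -4*x, -y)

d omega = sum_{i<j} (∂f_j/∂x_i - ∂f_i/∂x_j) dx_i ∧ dx_j. Under the identification (dy ∧ dz, dz ∧ dx, dx ∧ dy) ↔ (e_x, e_y, e_z), the coefficients are exactly the components of curl F. Compute:
  ∂R/∂y - ∂Q/∂z = (0) - (0) = 0
  ∂P/∂z - ∂R/∂x = (0) - (4*x) = -4*x
  ∂Q/∂x - ∂P/∂y = (y) - (2*y) = -y.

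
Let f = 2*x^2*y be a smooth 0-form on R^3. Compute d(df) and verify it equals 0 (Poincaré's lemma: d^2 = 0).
d(df) = 0

Step 1: df = sum_i (∂f/∂x_i) dx_i = (4*x*y) dx + (2*x^2) dy + (0) dz.
Step 2: Apply d again. Using the 1-form formula, the coefficient of dx ∧ dy in d(df) is ∂^2 f/∂x ∂y - ∂^2 f/∂y ∂x = (4*x) - (4*x) = 0 (equality of mixed partials for smooth f).
Similarly for dx ∧ dz and dy ∧ dz — all coefficients vanish. So d(df) = 0.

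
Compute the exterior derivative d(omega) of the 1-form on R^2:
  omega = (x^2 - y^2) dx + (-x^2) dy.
d(omega) = (-2*x + 2*y) dx ∧ dy

For a 1-form omega = sum_i f_i dx_i, the exterior derivative is
  d(omega) = sum_{i < j} (∂f_j/∂x_i - ∂f_i/∂x_j) dx_i ∧ dx_j.
  coefficient of dx ∧ dy: ∂f_2/∂x - ∂f_1/∂y = ∂(-x^2)/∂x - ∂(x^2 - y^2)/∂y = -2*x + 2*y
Assembling: d(omega) = (-2*x + 2*y) dx ∧ dy.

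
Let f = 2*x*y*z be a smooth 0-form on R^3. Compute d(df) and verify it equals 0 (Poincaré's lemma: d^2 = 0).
d(df) = 0

Step 1: df = sum_i (∂f/∂x_i) dx_i = (2*y*z) dx + (2*x*z) dy + (2*x*y) dz.
Step 2: Apply d again. Using the 1-form formula, the coefficient of dx ∧ dy in d(df) is ∂^2 f/∂x ∂y - ∂^2 f/∂y ∂x = (2*z) - (2*z) = 0 (equality of mixed partials for smooth f).
Similarly for dx ∧ dz and dy ∧ dz — all coefficients vanish. So d(df) = 0.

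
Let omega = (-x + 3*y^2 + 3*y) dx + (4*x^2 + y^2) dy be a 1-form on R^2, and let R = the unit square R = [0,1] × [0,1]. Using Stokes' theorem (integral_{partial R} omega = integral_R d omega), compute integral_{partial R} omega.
integral_(partial R) omega = -2

Stokes: integral_partial_R omega = integral_R d omega with d omega = (∂Q/∂x - ∂P/∂y) dx ∧ dy.
  ∂Q/∂x = 8*x
  ∂P/∂y = 6*y + 3
  integrand = ∂Q/∂x - ∂P/∂y = 8*x - 6*y - 3.
Integrating over R: integral_0^1 integral_0^1 (8*x - 6*y - 3) dx dy = -2.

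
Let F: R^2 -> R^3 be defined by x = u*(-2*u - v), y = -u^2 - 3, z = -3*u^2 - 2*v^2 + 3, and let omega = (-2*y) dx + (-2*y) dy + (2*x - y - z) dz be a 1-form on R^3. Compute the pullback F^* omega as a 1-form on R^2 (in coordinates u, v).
F^* omega = (-12*u^3 + 10*u^2*v - 12*u*v^2 - 36*u - 6*v) du + (-2*u^3 + 8*u*v^2 - 6*u - 8*v^3) dv

Using F^*(f dg) = (f ∘ F) d(g ∘ F), substitute each coordinate x_i by F_i(u, v) in f_i, and replace dx_i by d F_i = (∂F_i/∂u) du + (∂F_i/∂v) dv.
  For the x component: f_1(F) = 2*u^2 + 6; d F_1 = (-4*u - v) du + (-u) dv
  For the y component: f_2(F) = 2*u^2 + 6; d F_2 = (-2*u) du + (0) dv
  For the z component: f_3(F) = 2*v*(-u + v); d F_3 = (-6*u) du + (-4*v) dv
Combining and collecting du, dv coefficients:
  coeff of du: -12*u^3 + 10*u^2*v - 12*u*v^2 - 36*u - 6*v
  coeff of dv: -2*u^3 + 8*u*v^2 - 6*u - 8*v^3
F^* omega = (-12*u^3 + 10*u^2*v - 12*u*v^2 - 36*u - 6*v) du + (-2*u^3 + 8*u*v^2 - 6*u - 8*v^3) dv.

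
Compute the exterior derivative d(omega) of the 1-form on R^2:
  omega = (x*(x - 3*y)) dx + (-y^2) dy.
d(omega) = (3*x) dx ∧ dy

For a 1-form omega = sum_i f_i dx_i, the exterior derivative is
  d(omega) = sum_{i < j} (∂f_j/∂x_i - ∂f_i/∂x_j) dx_i ∧ dx_j.
  coefficient of dx ∧ dy: ∂f_2/∂x - ∂f_1/∂y = ∂(-y^2)/∂x - ∂(x*(x - 3*y))/∂y = 3*x
Assembling: d(omega) = (3*x) dx ∧ dy.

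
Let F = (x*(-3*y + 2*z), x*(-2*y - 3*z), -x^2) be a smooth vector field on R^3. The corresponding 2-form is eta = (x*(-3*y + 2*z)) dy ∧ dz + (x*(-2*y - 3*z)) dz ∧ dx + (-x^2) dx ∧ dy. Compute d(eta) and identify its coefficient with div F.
d(eta) = (-2*x - 3*y + 2*z) dx ∧ dy ∧ dz; div F = -2*x - 3*y + 2*z

For a 2-form in R^3 of the form above, applying d gives a 3-form with coefficient ∂P/∂x + ∂Q/∂y + ∂R/∂z:
  ∂P/∂x = -3*y + 2*z
  ∂Q/∂y = -2*x
  ∂R/∂z = 0
Sum = -2*x - 3*y + 2*z, which is exactly div F.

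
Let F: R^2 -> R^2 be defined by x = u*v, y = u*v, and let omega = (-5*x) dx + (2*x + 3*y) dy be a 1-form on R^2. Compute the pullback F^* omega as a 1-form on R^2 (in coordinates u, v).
F^* omega = 0

Using F^*(f dg) = (f ∘ F) d(g ∘ F), substitute each coordinate x_i by F_i(u, v) in f_i, and replace dx_i by d F_i = (∂F_i/∂u) du + (∂F_i/∂v) dv.
  For the x component: f_1(F) = -5*u*v; d F_1 = (v) du + (u) dv
  For the y component: f_2(F) = 5*u*v; d F_2 = (v) du + (u) dv
Combining and collecting du, dv coefficients:
  coeff of du: 0
  coeff of dv: 0
F^* omega = 0.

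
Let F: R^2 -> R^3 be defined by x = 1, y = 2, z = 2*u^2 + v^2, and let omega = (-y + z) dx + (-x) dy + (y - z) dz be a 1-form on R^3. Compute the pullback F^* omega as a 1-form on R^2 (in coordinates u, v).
F^* omega = (4*u*(-2*u^2 - v^2 + 2)) du + (2*v*(-2*u^2 - v^2 + 2)) dv

Using F^*(f dg) = (f ∘ F) d(g ∘ F), substitute each coordinate x_i by F_i(u, v) in f_i, and replace dx_i by d F_i = (∂F_i/∂u) du + (∂F_i/∂v) dv.
  For the x component: f_1(F) = 2*u^2 + v^2 - 2; d F_1 = (0) du + (0) dv
  For the y component: f_2(F) = -1; d F_2 = (0) du + (0) dv
  For the z component: f_3(F) = -2*u^2 - v^2 + 2; d F_3 = (4*u) du + (2*v) dv
Combining and collecting du, dv coefficients:
  coeff of du: 4*u*(-2*u^2 - v^2 + 2)
  coeff of dv: 2*v*(-2*u^2 - v^2 + 2)
F^* omega = (4*u*(-2*u^2 - v^2 + 2)) du + (2*v*(-2*u^2 - v^2 + 2)) dv.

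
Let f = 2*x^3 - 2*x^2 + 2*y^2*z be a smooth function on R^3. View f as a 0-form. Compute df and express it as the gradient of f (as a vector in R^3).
df = (2*x*(3*x - 2)) dx + (4*y*z) dy + (2*y^2) dz; grad f = (2*x*(3*x - 2), 4*y*z, 2*y^2)

For a 0-form f, d f = (∂f/∂x) dx + (∂f/∂y) dy + (∂f/∂z) dz. The components of the vector representation are exactly the entries of grad f in Cartesian coordinates:
  ∂f/∂x = 2*x*(3*x - 2)
  ∂f/∂y = 4*y*z
  ∂f/∂z = 2*y^2.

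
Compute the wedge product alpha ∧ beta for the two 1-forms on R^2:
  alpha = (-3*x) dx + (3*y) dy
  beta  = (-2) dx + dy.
alpha ∧ beta = (-3*x + 6*y) dx ∧ dy

Distribute the wedge, using dx_i ∧ dx_j = -dx_j ∧ dx_i and dx_i ∧ dx_i = 0. For each pair (i, j) with i < j, the coefficient of dx_i ∧ dx_j in alpha ∧ beta is (alpha_i * beta_j - alpha_j * beta_i). Collecting: alpha ∧ beta = (-3*x + 6*y) dx ∧ dy.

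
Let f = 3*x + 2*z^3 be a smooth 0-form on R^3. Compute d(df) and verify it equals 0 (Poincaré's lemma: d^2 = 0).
d(df) = 0

Step 1: df = sum_i (∂f/∂x_i) dx_i = (3) dx + (0) dy + (6*z^2) dz.
Step 2: Apply d again. Using the 1-form formula, the coefficient of dx ∧ dy in d(df) is ∂^2 f/∂x ∂y - ∂^2 f/∂y ∂x = (0) - (0) = 0 (equality of mixed partials for smooth f).
Similarly for dx ∧ dz and dy ∧ dz — all coefficients vanish. So d(df) = 0.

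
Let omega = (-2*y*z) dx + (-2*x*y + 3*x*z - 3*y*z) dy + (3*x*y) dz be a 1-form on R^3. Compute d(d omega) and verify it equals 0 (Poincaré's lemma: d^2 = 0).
d(d omega) = 0

Step 1: d omega = sum_{i<j} (∂f_j/∂x_i - ∂f_i/∂x_j) dx_i ∧ dx_j:
  coeff of dx ∧ dy: -2*y + 5*z
  coeff of dx ∧ dz: 5*y
  coeff of dy ∧ dz: 3*y
Step 2: Apply d again to each 2-form coefficient. The only possible 3-form in R^3 is dx ∧ dy ∧ dz, with coefficient
  ∂(coeff of dy∧dz)/∂x - ∂(coeff of dx∧dz)/∂y + ∂(coeff of dx∧dy)/∂z
  = ∂/∂x (3*y) - ∂/∂y (5*y) + ∂/∂z (-2*y + 5*z).
Each of these terms simplifies to sums of mixed partials that cancel in pairs. The result is 0 (by equality of mixed partials for smooth functions — Schwarz / Clairaut).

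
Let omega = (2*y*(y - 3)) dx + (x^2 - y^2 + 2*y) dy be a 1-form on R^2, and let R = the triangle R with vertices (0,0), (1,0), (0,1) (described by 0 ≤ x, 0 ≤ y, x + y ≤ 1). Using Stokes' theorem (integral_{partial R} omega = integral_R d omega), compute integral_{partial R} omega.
integral_(partial R) omega = 8/3

Stokes: integral_partial_R omega = integral_R d omega with d omega = (∂Q/∂x - ∂P/∂y) dx ∧ dy.
  ∂Q/∂x = 2*x
  ∂P/∂y = 4*y - 6
  integrand = ∂Q/∂x - ∂P/∂y = 2*x - 4*y + 6.
Integrating over R: integral_0^1 integral_0^{1-x} (2*x - 4*y + 6) dy dx = 8/3.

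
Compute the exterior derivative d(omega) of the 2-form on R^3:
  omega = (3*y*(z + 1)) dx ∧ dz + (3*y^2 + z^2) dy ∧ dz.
d(omega) = (-3*z - 3) dx ∧ dy ∧ dz

For a 2-form omega = sum_{i<j} g_{ij} dx_i ∧ dx_j, the exterior derivative is
  d(omega) = sum_{i<j} d(g_{ij}) ∧ dx_i ∧ dx_j = sum_{i<j, k} (∂g_{ij}/∂x_k) dx_k ∧ dx_i ∧ dx_j.
Expand each term, using dx_k ∧ dx_i ∧ dx_j = sgn(permutation) dx_{(a)} ∧ dx_{(b)} ∧ dx_{(c)} with (a < b < c) sorted:
  d(3*y*(z + 1)) includes (∂/∂y)(3*y*(z + 1)) dy = (3*z + 3) dy, which multiplied by dx ∧ dz gives (-3*z - 3) dx ∧ dy ∧ dz
Collecting like 3-forms: d(omega) = (-3*z - 3) dx ∧ dy ∧ dz.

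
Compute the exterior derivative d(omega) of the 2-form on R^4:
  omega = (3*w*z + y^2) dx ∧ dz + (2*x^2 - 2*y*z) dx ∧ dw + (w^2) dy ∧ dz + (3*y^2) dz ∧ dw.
d(omega) = (-2*y) dx ∧ dy ∧ dz + (2*y + 3*z) dx ∧ dz ∧ dw + (2*z) dx ∧ dy ∧ dw + (2*w + 6*y) dy ∧ dz ∧ dw

For a 2-form omega = sum_{i<j} g_{ij} dx_i ∧ dx_j, the exterior derivative is
  d(omega) = sum_{i<j} d(g_{ij}) ∧ dx_i ∧ dx_j = sum_{i<j, k} (∂g_{ij}/∂x_k) dx_k ∧ dx_i ∧ dx_j.
Expand each term, using dx_k ∧ dx_i ∧ dx_j = sgn(permutation) dx_{(a)} ∧ dx_{(b)} ∧ dx_{(c)} with (a < b < c) sorted:
  d(3*w*z + y^2) includes (∂/∂y)(3*w*z + y^2) dy = (2*y) dy, which multiplied by dx ∧ dz gives (-2*y) dx ∧ dy ∧ dz
  d(3*w*z + y^2) includes (∂/∂w)(3*w*z + y^2) dw = (3*z) dw, which multiplied by dx ∧ dz gives (3*z) dx ∧ dz ∧ dw
  d(2*x^2 - 2*y*z) includes (∂/∂y)(2*x^2 - 2*y*z) dy = (-2*z) dy, which multiplied by dx ∧ dw gives (2*z) dx ∧ dy ∧ dw
  d(2*x^2 - 2*y*z) includes (∂/∂z)(2*x^2 - 2*y*z) dz = (-2*y) dz, which multiplied by dx ∧ dw gives (2*y) dx ∧ dz ∧ dw
  d(w^2) includes (∂/∂w)(w^2) dw = (2*w) dw, which multiplied by dy ∧ dz gives (2*w) dy ∧ dz ∧ dw
  d(3*y^2) includes (∂/∂y)(3*y^2) dy = (6*y) dy, which multiplied by dz ∧ dw gives (6*y) dy ∧ dz ∧ dw
Collecting like 3-forms: d(omega) = (-2*y) dx ∧ dy ∧ dz + (2*y + 3*z) dx ∧ dz ∧ dw + (2*z) dx ∧ dy ∧ dw + (2*w + 6*y) dy ∧ dz ∧ dw.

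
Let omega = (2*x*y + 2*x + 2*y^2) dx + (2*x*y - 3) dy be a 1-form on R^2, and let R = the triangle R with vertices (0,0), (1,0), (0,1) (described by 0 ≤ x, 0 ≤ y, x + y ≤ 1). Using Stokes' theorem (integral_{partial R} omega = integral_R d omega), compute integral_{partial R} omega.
integral_(partial R) omega = -2/3

Stokes: integral_partial_R omega = integral_R d omega with d omega = (∂Q/∂x - ∂P/∂y) dx ∧ dy.
  ∂Q/∂x = 2*y
  ∂P/∂y = 2*x + 4*y
  integrand = ∂Q/∂x - ∂P/∂y = -2*x - 2*y.
Integrating over R: integral_0^1 integral_0^{1-x} (-2*x - 2*y) dy dx = -2/3.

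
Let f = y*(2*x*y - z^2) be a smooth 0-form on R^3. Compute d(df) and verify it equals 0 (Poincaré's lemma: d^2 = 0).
d(df) = 0

Step 1: df = sum_i (∂f/∂x_i) dx_i = (2*y^2) dx + (4*x*y - z^2) dy + (-2*y*z) dz.
Step 2: Apply d again. Using the 1-form formula, the coefficient of dx ∧ dy in d(df) is ∂^2 f/∂x ∂y - ∂^2 f/∂y ∂x = (4*y) - (4*y) = 0 (equality of mixed partials for smooth f).
Similarly for dx ∧ dz and dy ∧ dz — all coefficients vanish. So d(df) = 0.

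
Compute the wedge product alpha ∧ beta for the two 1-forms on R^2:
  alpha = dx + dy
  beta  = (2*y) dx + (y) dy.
alpha ∧ beta = (-y) dx ∧ dy

Distribute the wedge, using dx_i ∧ dx_j = -dx_j ∧ dx_i and dx_i ∧ dx_i = 0. For each pair (i, j) with i < j, the coefficient of dx_i ∧ dx_j in alpha ∧ beta is (alpha_i * beta_j - alpha_j * beta_i). Collecting: alpha ∧ beta = (-y) dx ∧ dy.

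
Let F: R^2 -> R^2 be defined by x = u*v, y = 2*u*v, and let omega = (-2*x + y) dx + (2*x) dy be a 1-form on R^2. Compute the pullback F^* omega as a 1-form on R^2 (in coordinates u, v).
F^* omega = (4*u*v^2) du + (4*u^2*v) dv

Using F^*(f dg) = (f ∘ F) d(g ∘ F), substitute each coordinate x_i by F_i(u, v) in f_i, and replace dx_i by d F_i = (∂F_i/∂u) du + (∂F_i/∂v) dv.
  For the x component: f_1(F) = 0; d F_1 = (v) du + (u) dv
  For the y component: f_2(F) = 2*u*v; d F_2 = (2*v) du + (2*u) dv
Combining and collecting du, dv coefficients:
  coeff of du: 4*u*v^2
  coeff of dv: 4*u^2*v
F^* omega = (4*u*v^2) du + (4*u^2*v) dv.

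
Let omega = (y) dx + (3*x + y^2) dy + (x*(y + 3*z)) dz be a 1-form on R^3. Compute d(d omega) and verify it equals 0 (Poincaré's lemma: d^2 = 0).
d(d omega) = 0

Step 1: d omega = sum_{i<j} (∂f_j/∂x_i - ∂f_i/∂x_j) dx_i ∧ dx_j:
  coeff of dx ∧ dy: 2
  coeff of dx ∧ dz: y + 3*z
  coeff of dy ∧ dz: x
Step 2: Apply d again to each 2-form coefficient. The only possible 3-form in R^3 is dx ∧ dy ∧ dz, with coefficient
  ∂(coeff of dy∧dz)/∂x - ∂(coeff of dx∧dz)/∂y + ∂(coeff of dx∧dy)/∂z
  = ∂/∂x (x) - ∂/∂y (y + 3*z) + ∂/∂z (2).
Each of these terms simplifies to sums of mixed partials that cancel in pairs. The result is 0 (by equality of mixed partials for smooth functions — Schwarz / Clairaut).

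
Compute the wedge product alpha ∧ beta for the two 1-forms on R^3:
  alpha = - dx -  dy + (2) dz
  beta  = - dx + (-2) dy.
alpha ∧ beta = (1) dx ∧ dy + (2) dx ∧ dz + (4) dy ∧ dz

Distribute the wedge, using dx_i ∧ dx_j = -dx_j ∧ dx_i and dx_i ∧ dx_i = 0. For each pair (i, j) with i < j, the coefficient of dx_i ∧ dx_j in alpha ∧ beta is (alpha_i * beta_j - alpha_j * beta_i). Collecting: alpha ∧ beta = (1) dx ∧ dy + (2) dx ∧ dz + (4) dy ∧ dz.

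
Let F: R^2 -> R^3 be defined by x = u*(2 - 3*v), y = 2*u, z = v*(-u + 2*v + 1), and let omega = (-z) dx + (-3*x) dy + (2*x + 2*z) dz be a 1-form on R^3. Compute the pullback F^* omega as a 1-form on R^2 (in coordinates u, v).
F^* omega = (5*u*v^2 + 16*u*v - 12*u + 2*v^3 - 3*v^2 - 2*v) du + (5*u^2*v - 4*u^2 - 30*u*v^2 + 9*u*v + 4*u + 16*v^3 + 12*v^2 + 2*v) dv

Using F^*(f dg) = (f ∘ F) d(g ∘ F), substitute each coordinate x_i by F_i(u, v) in f_i, and replace dx_i by d F_i = (∂F_i/∂u) du + (∂F_i/∂v) dv.
  For the x component: f_1(F) = v*(u - 2*v - 1); d F_1 = (2 - 3*v) du + (-3*u) dv
  For the y component: f_2(F) = 3*u*(3*v - 2); d F_2 = (2) du + (0) dv
  For the z component: f_3(F) = -8*u*v + 4*u + 4*v^2 + 2*v; d F_3 = (-v) du + (-u + 4*v + 1) dv
Combining and collecting du, dv coefficients:
  coeff of du: 5*u*v^2 + 16*u*v - 12*u + 2*v^3 - 3*v^2 - 2*v
  coeff of dv: 5*u^2*v - 4*u^2 - 30*u*v^2 + 9*u*v + 4*u + 16*v^3 + 12*v^2 + 2*v
F^* omega = (5*u*v^2 + 16*u*v - 12*u + 2*v^3 - 3*v^2 - 2*v) du + (5*u^2*v - 4*u^2 - 30*u*v^2 + 9*u*v + 4*u + 16*v^3 + 12*v^2 + 2*v) dv.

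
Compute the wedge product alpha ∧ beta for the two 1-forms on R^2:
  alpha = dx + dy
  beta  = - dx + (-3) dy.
alpha ∧ beta = (-2) dx ∧ dy

Distribute the wedge, using dx_i ∧ dx_j = -dx_j ∧ dx_i and dx_i ∧ dx_i = 0. For each pair (i, j) with i < j, the coefficient of dx_i ∧ dx_j in alpha ∧ beta is (alpha_i * beta_j - alpha_j * beta_i). Collecting: alpha ∧ beta = (-2) dx ∧ dy.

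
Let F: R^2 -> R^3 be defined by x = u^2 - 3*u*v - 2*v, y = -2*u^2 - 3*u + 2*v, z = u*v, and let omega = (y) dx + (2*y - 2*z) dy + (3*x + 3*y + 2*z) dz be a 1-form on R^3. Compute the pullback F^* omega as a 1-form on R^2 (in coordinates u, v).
F^* omega = (12*u^3 + 11*u^2*v + 30*u^2 - 7*u*v^2 - 6*u*v + 18*u - 6*v^2 - 12*v) du + (3*u^3 - 7*u^2*v - 4*u^2 - 10*u*v - 6*u + 4*v) dv

Using F^*(f dg) = (f ∘ F) d(g ∘ F), substitute each coordinate x_i by F_i(u, v) in f_i, and replace dx_i by d F_i = (∂F_i/∂u) du + (∂F_i/∂v) dv.
  For the x component: f_1(F) = -2*u^2 - 3*u + 2*v; d F_1 = (2*u - 3*v) du + (-3*u - 2) dv
  For the y component: f_2(F) = -4*u^2 - 2*u*v - 6*u + 4*v; d F_2 = (-4*u - 3) du + (2) dv
  For the z component: f_3(F) = u*(-3*u - 7*v - 9); d F_3 = (v) du + (u) dv
Combining and collecting du, dv coefficients:
  coeff of du: 12*u^3 + 11*u^2*v + 30*u^2 - 7*u*v^2 - 6*u*v + 18*u - 6*v^2 - 12*v
  coeff of dv: 3*u^3 - 7*u^2*v - 4*u^2 - 10*u*v - 6*u + 4*v
F^* omega = (12*u^3 + 11*u^2*v + 30*u^2 - 7*u*v^2 - 6*u*v + 18*u - 6*v^2 - 12*v) du + (3*u^3 - 7*u^2*v - 4*u^2 - 10*u*v - 6*u + 4*v) dv.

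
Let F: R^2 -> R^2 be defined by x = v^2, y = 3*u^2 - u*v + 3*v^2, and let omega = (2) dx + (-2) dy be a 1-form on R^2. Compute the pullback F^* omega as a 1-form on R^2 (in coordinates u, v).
F^* omega = (-12*u + 2*v) du + (2*u - 8*v) dv

Using F^*(f dg) = (f ∘ F) d(g ∘ F), substitute each coordinate x_i by F_i(u, v) in f_i, and replace dx_i by d F_i = (∂F_i/∂u) du + (∂F_i/∂v) dv.
  For the x component: f_1(F) = 2; d F_1 = (0) du + (2*v) dv
  For the y component: f_2(F) = -2; d F_2 = (6*u - v) du + (-u + 6*v) dv
Combining and collecting du, dv coefficients:
  coeff of du: -12*u + 2*v
  coeff of dv: 2*u - 8*v
F^* omega = (-12*u + 2*v) du + (2*u - 8*v) dv.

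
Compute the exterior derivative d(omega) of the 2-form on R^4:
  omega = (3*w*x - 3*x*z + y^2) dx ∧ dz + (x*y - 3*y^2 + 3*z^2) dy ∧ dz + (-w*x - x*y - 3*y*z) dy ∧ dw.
d(omega) = (-y) dx ∧ dy ∧ dz + (3*x) dx ∧ dz ∧ dw + (-w - y) dx ∧ dy ∧ dw + (3*y) dy ∧ dz ∧ dw

For a 2-form omega = sum_{i<j} g_{ij} dx_i ∧ dx_j, the exterior derivative is
  d(omega) = sum_{i<j} d(g_{ij}) ∧ dx_i ∧ dx_j = sum_{i<j, k} (∂g_{ij}/∂x_k) dx_k ∧ dx_i ∧ dx_j.
Expand each term, using dx_k ∧ dx_i ∧ dx_j = sgn(permutation) dx_{(a)} ∧ dx_{(b)} ∧ dx_{(c)} with (a < b < c) sorted:
  d(3*w*x - 3*x*z + y^2) includes (∂/∂y)(3*w*x - 3*x*z + y^2) dy = (2*y) dy, which multiplied by dx ∧ dz gives (-2*y) dx ∧ dy ∧ dz
  d(3*w*x - 3*x*z + y^2) includes (∂/∂w)(3*w*x - 3*x*z + y^2) dw = (3*x) dw, which multiplied by dx ∧ dz gives (3*x) dx ∧ dz ∧ dw
  d(x*y - 3*y^2 + 3*z^2) includes (∂/∂x)(x*y - 3*y^2 + 3*z^2) dx = (y) dx, which multiplied by dy ∧ dz gives (y) dx ∧ dy ∧ dz
  d(-w*x - x*y - 3*y*z) includes (∂/∂x)(-w*x - x*y - 3*y*z) dx = (-w - y) dx, which multiplied by dy ∧ dw gives (-w - y) dx ∧ dy ∧ dw
  d(-w*x - x*y - 3*y*z) includes (∂/∂z)(-w*x - x*y - 3*y*z) dz = (-3*y) dz, which multiplied by dy ∧ dw gives (3*y) dy ∧ dz ∧ dw
Collecting like 3-forms: d(omega) = (-y) dx ∧ dy ∧ dz + (3*x) dx ∧ dz ∧ dw + (-w - y) dx ∧ dy ∧ dw + (3*y) dy ∧ dz ∧ dw.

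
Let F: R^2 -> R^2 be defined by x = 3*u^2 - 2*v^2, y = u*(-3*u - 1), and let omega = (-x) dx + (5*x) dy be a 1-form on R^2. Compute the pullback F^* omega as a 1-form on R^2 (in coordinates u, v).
F^* omega = (-108*u^3 - 15*u^2 + 72*u*v^2 + 10*v^2) du + (12*u^2*v - 8*v^3) dv

Using F^*(f dg) = (f ∘ F) d(g ∘ F), substitute each coordinate x_i by F_i(u, v) in f_i, and replace dx_i by d F_i = (∂F_i/∂u) du + (∂F_i/∂v) dv.
  For the x component: f_1(F) = -3*u^2 + 2*v^2; d F_1 = (6*u) du + (-4*v) dv
  For the y component: f_2(F) = 15*u^2 - 10*v^2; d F_2 = (-6*u - 1) du + (0) dv
Combining and collecting du, dv coefficients:
  coeff of du: -108*u^3 - 15*u^2 + 72*u*v^2 + 10*v^2
  coeff of dv: 12*u^2*v - 8*v^3
F^* omega = (-108*u^3 - 15*u^2 + 72*u*v^2 + 10*v^2) du + (12*u^2*v - 8*v^3) dv.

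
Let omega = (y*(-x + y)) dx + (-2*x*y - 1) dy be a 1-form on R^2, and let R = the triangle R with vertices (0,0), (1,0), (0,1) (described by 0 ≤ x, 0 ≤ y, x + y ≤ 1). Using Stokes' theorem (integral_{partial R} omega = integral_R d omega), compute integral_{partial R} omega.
integral_(partial R) omega = -1/2

Stokes: integral_partial_R omega = integral_R d omega with d omega = (∂Q/∂x - ∂P/∂y) dx ∧ dy.
  ∂Q/∂x = -2*y
  ∂P/∂y = -x + 2*y
  integrand = ∂Q/∂x - ∂P/∂y = x - 4*y.
Integrating over R: integral_0^1 integral_0^{1-x} (x - 4*y) dy dx = -1/2.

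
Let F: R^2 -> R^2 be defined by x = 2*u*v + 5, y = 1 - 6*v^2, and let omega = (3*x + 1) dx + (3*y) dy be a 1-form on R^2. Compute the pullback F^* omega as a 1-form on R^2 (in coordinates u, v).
F^* omega = (4*v*(3*u*v + 8)) du + (12*u^2*v + 32*u + 216*v^3 - 36*v) dv

Using F^*(f dg) = (f ∘ F) d(g ∘ F), substitute each coordinate x_i by F_i(u, v) in f_i, and replace dx_i by d F_i = (∂F_i/∂u) du + (∂F_i/∂v) dv.
  For the x component: f_1(F) = 6*u*v + 16; d F_1 = (2*v) du + (2*u) dv
  For the y component: f_2(F) = 3 - 18*v^2; d F_2 = (0) du + (-12*v) dv
Combining and collecting du, dv coefficients:
  coeff of du: 4*v*(3*u*v + 8)
  coeff of dv: 12*u^2*v + 32*u + 216*v^3 - 36*v
F^* omega = (4*v*(3*u*v + 8)) du + (12*u^2*v + 32*u + 216*v^3 - 36*v) dv.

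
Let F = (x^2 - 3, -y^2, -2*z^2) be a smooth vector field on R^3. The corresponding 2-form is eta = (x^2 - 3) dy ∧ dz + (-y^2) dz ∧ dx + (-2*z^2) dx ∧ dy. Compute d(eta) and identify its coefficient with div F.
d(eta) = (2*x - 2*y - 4*z) dx ∧ dy ∧ dz; div F = 2*x - 2*y - 4*z

For a 2-form in R^3 of the form above, applying d gives a 3-form with coefficient ∂P/∂x + ∂Q/∂y + ∂R/∂z:
  ∂P/∂x = 2*x
  ∂Q/∂y = -2*y
  ∂R/∂z = -4*z
Sum = 2*x - 2*y - 4*z, which is exactly div F.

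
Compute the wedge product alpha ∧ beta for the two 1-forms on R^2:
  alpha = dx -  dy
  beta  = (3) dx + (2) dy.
alpha ∧ beta = (5) dx ∧ dy

Distribute the wedge, using dx_i ∧ dx_j = -dx_j ∧ dx_i and dx_i ∧ dx_i = 0. For each pair (i, j) with i < j, the coefficient of dx_i ∧ dx_j in alpha ∧ beta is (alpha_i * beta_j - alpha_j * beta_i). Collecting: alpha ∧ beta = (5) dx ∧ dy.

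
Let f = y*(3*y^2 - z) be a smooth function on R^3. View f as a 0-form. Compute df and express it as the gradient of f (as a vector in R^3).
df = (0) dx + (9*y^2 - z) dy + (-y) dz; grad f = (0, 9*y^2 - z, -y)

For a 0-form f, d f = (∂f/∂x) dx + (∂f/∂y) dy + (∂f/∂z) dz. The components of the vector representation are exactly the entries of grad f in Cartesian coordinates:
  ∂f/∂x = 0
  ∂f/∂y = 9*y^2 - z
  ∂f/∂z = -y.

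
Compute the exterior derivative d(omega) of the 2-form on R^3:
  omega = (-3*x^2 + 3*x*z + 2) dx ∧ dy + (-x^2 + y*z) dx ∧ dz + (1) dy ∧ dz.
d(omega) = (3*x - z) dx ∧ dy ∧ dz

For a 2-form omega = sum_{i<j} g_{ij} dx_i ∧ dx_j, the exterior derivative is
  d(omega) = sum_{i<j} d(g_{ij}) ∧ dx_i ∧ dx_j = sum_{i<j, k} (∂g_{ij}/∂x_k) dx_k ∧ dx_i ∧ dx_j.
Expand each term, using dx_k ∧ dx_i ∧ dx_j = sgn(permutation) dx_{(a)} ∧ dx_{(b)} ∧ dx_{(c)} with (a < b < c) sorted:
  d(-3*x^2 + 3*x*z + 2) includes (∂/∂z)(-3*x^2 + 3*x*z + 2) dz = (3*x) dz, which multiplied by dx ∧ dy gives (3*x) dx ∧ dy ∧ dz
  d(-x^2 + y*z) includes (∂/∂y)(-x^2 + y*z) dy = (z) dy, which multiplied by dx ∧ dz gives (-z) dx ∧ dy ∧ dz
Collecting like 3-forms: d(omega) = (3*x - z) dx ∧ dy ∧ dz.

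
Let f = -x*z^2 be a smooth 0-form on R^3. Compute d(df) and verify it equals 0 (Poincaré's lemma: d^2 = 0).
d(df) = 0

Step 1: df = sum_i (∂f/∂x_i) dx_i = (-z^2) dx + (0) dy + (-2*x*z) dz.
Step 2: Apply d again. Using the 1-form formula, the coefficient of dx ∧ dy in d(df) is ∂^2 f/∂x ∂y - ∂^2 f/∂y ∂x = (0) - (0) = 0 (equality of mixed partials for smooth f).
Similarly for dx ∧ dz and dy ∧ dz — all coefficients vanish. So d(df) = 0.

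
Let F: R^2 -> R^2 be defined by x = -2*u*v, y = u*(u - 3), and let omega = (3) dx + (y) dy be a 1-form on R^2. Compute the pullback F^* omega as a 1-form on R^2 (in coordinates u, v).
F^* omega = (2*u^3 - 9*u^2 + 9*u - 6*v) du + (-6*u) dv

Using F^*(f dg) = (f ∘ F) d(g ∘ F), substitute each coordinate x_i by F_i(u, v) in f_i, and replace dx_i by d F_i = (∂F_i/∂u) du + (∂F_i/∂v) dv.
  For the x component: f_1(F) = 3; d F_1 = (-2*v) du + (-2*u) dv
  For the y component: f_2(F) = u*(u - 3); d F_2 = (2*u - 3) du + (0) dv
Combining and collecting du, dv coefficients:
  coeff of du: 2*u^3 - 9*u^2 + 9*u - 6*v
  coeff of dv: -6*u
F^* omega = (2*u^3 - 9*u^2 + 9*u - 6*v) du + (-6*u) dv.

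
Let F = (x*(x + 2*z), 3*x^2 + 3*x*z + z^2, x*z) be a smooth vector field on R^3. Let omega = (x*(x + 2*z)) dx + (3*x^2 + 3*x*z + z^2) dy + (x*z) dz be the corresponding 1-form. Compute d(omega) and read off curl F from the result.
d(omega) = (-3*x - 2*z) dy ∧ dz + (2*x - z) dz ∧ dx + (6*x + 3*z) dx ∧ dy; curl F = (-3*x - 2*z, 2*x - z, 6*x + 3*z)

d omega = sum_{i<j} (∂f_j/∂x_i - ∂f_i/∂x_j) dx_i ∧ dx_j. Under the identification (dy ∧ dz, dz ∧ dx, dx ∧ dy) ↔ (e_x, e_y, e_z), the coefficients are exactly the components of curl F. Compute:
  ∂R/∂y - ∂Q/∂z = (0) - (3*x + 2*z) = -3*x - 2*z
  ∂P/∂z - ∂R/∂x = (2*x) - (z) = 2*x - z
  ∂Q/∂x - ∂P/∂y = (6*x + 3*z) - (0) = 6*x + 3*z.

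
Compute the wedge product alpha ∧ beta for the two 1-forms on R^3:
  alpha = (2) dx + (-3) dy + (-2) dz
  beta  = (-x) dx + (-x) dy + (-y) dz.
alpha ∧ beta = (-5*x) dx ∧ dy + (-2*x - 2*y) dx ∧ dz + (-2*x + 3*y) dy ∧ dz

Distribute the wedge, using dx_i ∧ dx_j = -dx_j ∧ dx_i and dx_i ∧ dx_i = 0. For each pair (i, j) with i < j, the coefficient of dx_i ∧ dx_j in alpha ∧ beta is (alpha_i * beta_j - alpha_j * beta_i). Collecting: alpha ∧ beta = (-5*x) dx ∧ dy + (-2*x - 2*y) dx ∧ dz + (-2*x + 3*y) dy ∧ dz.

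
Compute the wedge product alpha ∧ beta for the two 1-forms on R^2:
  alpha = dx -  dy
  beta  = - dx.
alpha ∧ beta = (-1) dx ∧ dy

Distribute the wedge, using dx_i ∧ dx_j = -dx_j ∧ dx_i and dx_i ∧ dx_i = 0. For each pair (i, j) with i < j, the coefficient of dx_i ∧ dx_j in alpha ∧ beta is (alpha_i * beta_j - alpha_j * beta_i). Collecting: alpha ∧ beta = (-1) dx ∧ dy.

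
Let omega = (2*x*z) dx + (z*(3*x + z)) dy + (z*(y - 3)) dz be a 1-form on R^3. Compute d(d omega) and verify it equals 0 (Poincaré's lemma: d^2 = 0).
d(d omega) = 0

Step 1: d omega = sum_{i<j} (∂f_j/∂x_i - ∂f_i/∂x_j) dx_i ∧ dx_j:
  coeff of dx ∧ dy: 3*z
  coeff of dx ∧ dz: -2*x
  coeff of dy ∧ dz: -3*x - z
Step 2: Apply d again to each 2-form coefficient. The only possible 3-form in R^3 is dx ∧ dy ∧ dz, with coefficient
  ∂(coeff of dy∧dz)/∂x - ∂(coeff of dx∧dz)/∂y + ∂(coeff of dx∧dy)/∂z
  = ∂/∂x (-3*x - z) - ∂/∂y (-2*x) + ∂/∂z (3*z).
Each of these terms simplifies to sums of mixed partials that cancel in pairs. The result is 0 (by equality of mixed partials for smooth functions — Schwarz / Clairaut).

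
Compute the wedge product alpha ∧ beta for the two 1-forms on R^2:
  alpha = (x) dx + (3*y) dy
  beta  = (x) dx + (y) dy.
alpha ∧ beta = (-2*x*y) dx ∧ dy

Distribute the wedge, using dx_i ∧ dx_j = -dx_j ∧ dx_i and dx_i ∧ dx_i = 0. For each pair (i, j) with i < j, the coefficient of dx_i ∧ dx_j in alpha ∧ beta is (alpha_i * beta_j - alpha_j * beta_i). Collecting: alpha ∧ beta = (-2*x*y) dx ∧ dy.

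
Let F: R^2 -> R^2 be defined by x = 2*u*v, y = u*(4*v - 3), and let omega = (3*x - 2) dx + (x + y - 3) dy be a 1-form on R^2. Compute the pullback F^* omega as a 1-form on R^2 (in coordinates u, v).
F^* omega = (36*u*v^2 - 30*u*v + 9*u - 16*v + 9) du + (4*u*(9*u*v - 3*u - 4)) dv

Using F^*(f dg) = (f ∘ F) d(g ∘ F), substitute each coordinate x_i by F_i(u, v) in f_i, and replace dx_i by d F_i = (∂F_i/∂u) du + (∂F_i/∂v) dv.
  For the x component: f_1(F) = 6*u*v - 2; d F_1 = (2*v) du + (2*u) dv
  For the y component: f_2(F) = 6*u*v - 3*u - 3; d F_2 = (4*v - 3) du + (4*u) dv
Combining and collecting du, dv coefficients:
  coeff of du: 36*u*v^2 - 30*u*v + 9*u - 16*v + 9
  coeff of dv: 4*u*(9*u*v - 3*u - 4)
F^* omega = (36*u*v^2 - 30*u*v + 9*u - 16*v + 9) du + (4*u*(9*u*v - 3*u - 4)) dv.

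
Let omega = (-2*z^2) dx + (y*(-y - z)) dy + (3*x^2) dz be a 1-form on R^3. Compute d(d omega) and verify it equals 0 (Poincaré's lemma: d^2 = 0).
d(d omega) = 0

Step 1: d omega = sum_{i<j} (∂f_j/∂x_i - ∂f_i/∂x_j) dx_i ∧ dx_j:
  coeff of dx ∧ dy: 0
  coeff of dx ∧ dz: 6*x + 4*z
  coeff of dy ∧ dz: y
Step 2: Apply d again to each 2-form coefficient. The only possible 3-form in R^3 is dx ∧ dy ∧ dz, with coefficient
  ∂(coeff of dy∧dz)/∂x - ∂(coeff of dx∧dz)/∂y + ∂(coeff of dx∧dy)/∂z
  = ∂/∂x (y) - ∂/∂y (6*x + 4*z) + ∂/∂z (0).
Each of these terms simplifies to sums of mixed partials that cancel in pairs. The result is 0 (by equality of mixed partials for smooth functions — Schwarz / Clairaut).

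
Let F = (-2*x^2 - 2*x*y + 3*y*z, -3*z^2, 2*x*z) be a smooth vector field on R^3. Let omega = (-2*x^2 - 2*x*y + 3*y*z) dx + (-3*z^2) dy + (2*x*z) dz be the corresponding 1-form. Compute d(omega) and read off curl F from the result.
d(omega) = (6*z) dy ∧ dz + (3*y - 2*z) dz ∧ dx + (2*x - 3*z) dx ∧ dy; curl F = (6*z, 3*y - 2*z, 2*x - 3*z)

d omega = sum_{i<j} (∂f_j/∂x_i - ∂f_i/∂x_j) dx_i ∧ dx_j. Under the identification (dy ∧ dz, dz ∧ dx, dx ∧ dy) ↔ (e_x, e_y, e_z), the coefficients are exactly the components of curl F. Compute:
  ∂R/∂y - ∂Q/∂z = (0) - (-6*z) = 6*z
  ∂P/∂z - ∂R/∂x = (3*y) - (2*z) = 3*y - 2*z
  ∂Q/∂x - ∂P/∂y = (0) - (-2*x + 3*z) = 2*x - 3*z.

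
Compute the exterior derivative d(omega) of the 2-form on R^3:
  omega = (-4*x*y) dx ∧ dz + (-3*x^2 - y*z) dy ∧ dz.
d(omega) = (-2*x) dx ∧ dy ∧ dz

For a 2-form omega = sum_{i<j} g_{ij} dx_i ∧ dx_j, the exterior derivative is
  d(omega) = sum_{i<j} d(g_{ij}) ∧ dx_i ∧ dx_j = sum_{i<j, k} (∂g_{ij}/∂x_k) dx_k ∧ dx_i ∧ dx_j.
Expand each term, using dx_k ∧ dx_i ∧ dx_j = sgn(permutation) dx_{(a)} ∧ dx_{(b)} ∧ dx_{(c)} with (a < b < c) sorted:
  d(-4*x*y) includes (∂/∂y)(-4*x*y) dy = (-4*x) dy, which multiplied by dx ∧ dz gives (4*x) dx ∧ dy ∧ dz
  d(-3*x^2 - y*z) includes (∂/∂x)(-3*x^2 - y*z) dx = (-6*x) dx, which multiplied by dy ∧ dz gives (-6*x) dx ∧ dy ∧ dz
Collecting like 3-forms: d(omega) = (-2*x) dx ∧ dy ∧ dz.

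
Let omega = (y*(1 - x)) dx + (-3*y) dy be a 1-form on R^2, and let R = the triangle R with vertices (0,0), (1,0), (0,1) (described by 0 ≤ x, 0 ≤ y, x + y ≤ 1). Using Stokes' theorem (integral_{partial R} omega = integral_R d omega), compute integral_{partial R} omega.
integral_(partial R) omega = -1/3

Stokes: integral_partial_R omega = integral_R d omega with d omega = (∂Q/∂x - ∂P/∂y) dx ∧ dy.
  ∂Q/∂x = 0
  ∂P/∂y = 1 - x
  integrand = ∂Q/∂x - ∂P/∂y = x - 1.
Integrating over R: integral_0^1 integral_0^{1-x} (x - 1) dy dx = -1/3.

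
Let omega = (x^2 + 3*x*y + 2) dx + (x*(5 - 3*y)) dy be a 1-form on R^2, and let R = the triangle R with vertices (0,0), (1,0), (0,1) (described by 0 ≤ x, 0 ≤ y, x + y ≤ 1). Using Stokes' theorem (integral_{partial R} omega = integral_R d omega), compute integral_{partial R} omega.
integral_(partial R) omega = 3/2

Stokes: integral_partial_R omega = integral_R d omega with d omega = (∂Q/∂x - ∂P/∂y) dx ∧ dy.
  ∂Q/∂x = 5 - 3*y
  ∂P/∂y = 3*x
  integrand = ∂Q/∂x - ∂P/∂y = -3*x - 3*y + 5.
Integrating over R: integral_0^1 integral_0^{1-x} (-3*x - 3*y + 5) dy dx = 3/2.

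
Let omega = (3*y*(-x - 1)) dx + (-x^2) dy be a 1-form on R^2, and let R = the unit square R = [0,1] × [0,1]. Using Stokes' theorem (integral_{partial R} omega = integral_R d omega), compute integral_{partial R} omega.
integral_(partial R) omega = 7/2

Stokes: integral_partial_R omega = integral_R d omega with d omega = (∂Q/∂x - ∂P/∂y) dx ∧ dy.
  ∂Q/∂x = -2*x
  ∂P/∂y = -3*x - 3
  integrand = ∂Q/∂x - ∂P/∂y = x + 3.
Integrating over R: integral_0^1 integral_0^1 (x + 3) dx dy = 7/2.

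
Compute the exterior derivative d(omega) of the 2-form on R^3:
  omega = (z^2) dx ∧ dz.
d(omega) = 0

For a 2-form omega = sum_{i<j} g_{ij} dx_i ∧ dx_j, the exterior derivative is
  d(omega) = sum_{i<j} d(g_{ij}) ∧ dx_i ∧ dx_j = sum_{i<j, k} (∂g_{ij}/∂x_k) dx_k ∧ dx_i ∧ dx_j.
Expand each term, using dx_k ∧ dx_i ∧ dx_j = sgn(permutation) dx_{(a)} ∧ dx_{(b)} ∧ dx_{(c)} with (a < b < c) sorted:

Collecting like 3-forms: d(omega) = 0.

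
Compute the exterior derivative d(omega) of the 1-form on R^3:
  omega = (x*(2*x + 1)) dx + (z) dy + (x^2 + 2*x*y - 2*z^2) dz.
d(omega) = (2*x + 2*y) dx ∧ dz + (2*x - 1) dy ∧ dz

For a 1-form omega = sum_i f_i dx_i, the exterior derivative is
  d(omega) = sum_{i < j} (∂f_j/∂x_i - ∂f_i/∂x_j) dx_i ∧ dx_j.
  coefficient of dx ∧ dz: ∂f_3/∂x - ∂f_1/∂z = ∂(x^2 + 2*x*y - 2*z^2)/∂x - ∂(x*(2*x + 1))/∂z = 2*x + 2*y
  coefficient of dy ∧ dz: ∂f_3/∂y - ∂f_2/∂z = ∂(x^2 + 2*x*y - 2*z^2)/∂y - ∂(z)/∂z = 2*x - 1
Assembling: d(omega) = (2*x + 2*y) dx ∧ dz + (2*x - 1) dy ∧ dz.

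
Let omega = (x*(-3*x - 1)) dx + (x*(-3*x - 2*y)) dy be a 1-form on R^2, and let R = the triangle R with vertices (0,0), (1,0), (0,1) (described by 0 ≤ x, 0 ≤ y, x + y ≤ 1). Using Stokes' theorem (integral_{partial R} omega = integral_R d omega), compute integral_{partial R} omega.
integral_(partial R) omega = -4/3

Stokes: integral_partial_R omega = integral_R d omega with d omega = (∂Q/∂x - ∂P/∂y) dx ∧ dy.
  ∂Q/∂x = -6*x - 2*y
  ∂P/∂y = 0
  integrand = ∂Q/∂x - ∂P/∂y = -6*x - 2*y.
Integrating over R: integral_0^1 integral_0^{1-x} (-6*x - 2*y) dy dx = -4/3.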